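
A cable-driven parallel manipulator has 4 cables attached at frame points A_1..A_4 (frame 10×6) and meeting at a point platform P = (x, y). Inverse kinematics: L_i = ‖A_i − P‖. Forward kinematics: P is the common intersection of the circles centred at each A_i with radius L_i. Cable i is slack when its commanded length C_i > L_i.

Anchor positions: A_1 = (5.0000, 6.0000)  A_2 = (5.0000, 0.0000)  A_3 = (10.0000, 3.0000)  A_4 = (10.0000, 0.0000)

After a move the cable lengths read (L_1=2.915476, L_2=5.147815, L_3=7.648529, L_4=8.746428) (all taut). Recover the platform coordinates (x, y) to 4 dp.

each cable: (A_i−P)·(A_i−P) = L_i²; let c_i = ‖A_i‖²−L_i²
c_1 = 25.0000+36.0000−8.5000 = 52.5000
row 1: 0.0000x + 12.0000y = 54.0000  (c_2=-1.5000)
row 2: -10.0000x + 6.0000y = 2.0000  (c_3=50.5000)
row 3: -10.0000x + 12.0000y = 29.0000  (c_4=23.5000)
Cramer on rows 1–2 → x = 2.5000, y = 4.5000
check cable 4: ‖A_4−P‖² = 76.5000 ≈ L_4² = 76.5000 ✓

(2.5000, 4.5000)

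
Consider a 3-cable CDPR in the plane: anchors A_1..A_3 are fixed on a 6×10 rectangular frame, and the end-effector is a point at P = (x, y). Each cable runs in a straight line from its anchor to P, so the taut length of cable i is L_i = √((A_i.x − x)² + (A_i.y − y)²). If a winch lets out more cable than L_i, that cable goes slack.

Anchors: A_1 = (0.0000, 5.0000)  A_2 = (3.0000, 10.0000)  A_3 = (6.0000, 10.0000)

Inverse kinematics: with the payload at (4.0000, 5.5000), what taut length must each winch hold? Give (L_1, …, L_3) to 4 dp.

(4.0311, 4.6098, 4.9244)

cable 1: Δx=-4.0000, Δy=-0.5000; L_1 = √(Δx²+Δy²) = 4.0311
cable 2: Δx=-1.0000, Δy=4.5000; L_2 = √(Δx²+Δy²) = 4.6098
cable 3: Δx=2.0000, Δy=4.5000; L_3 = √(Δx²+Δy²) = 4.9244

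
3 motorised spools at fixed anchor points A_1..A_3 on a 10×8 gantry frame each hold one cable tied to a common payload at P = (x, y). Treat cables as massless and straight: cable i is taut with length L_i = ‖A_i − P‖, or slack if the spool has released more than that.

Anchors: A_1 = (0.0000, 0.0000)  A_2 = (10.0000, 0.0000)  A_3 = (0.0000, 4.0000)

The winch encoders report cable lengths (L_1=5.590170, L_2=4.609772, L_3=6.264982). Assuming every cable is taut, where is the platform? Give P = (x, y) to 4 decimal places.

expand ‖A_i−P‖²=L_i² and subtract eq 1 (q_i ≔ ‖A_i‖²−L_i²)
q_1 = 0.0000+0.0000−31.2500 = -31.2500
eq1−eq2 → [-20.0000  0.0000]·P = -110.0000
eq1−eq3 → [0.0000  -8.0000]·P = -8.0000
2×2 solve → P = (5.5000, 1.0000)

(5.5000, 1.0000)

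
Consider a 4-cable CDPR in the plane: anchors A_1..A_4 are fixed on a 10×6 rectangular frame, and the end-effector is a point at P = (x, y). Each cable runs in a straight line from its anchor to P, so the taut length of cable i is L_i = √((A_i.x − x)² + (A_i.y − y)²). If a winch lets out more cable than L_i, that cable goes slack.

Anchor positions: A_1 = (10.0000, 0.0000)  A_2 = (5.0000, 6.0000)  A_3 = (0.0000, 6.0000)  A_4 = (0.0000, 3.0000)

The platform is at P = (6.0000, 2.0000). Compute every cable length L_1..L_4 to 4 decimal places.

cable 1: Δx=4.0000, Δy=-2.0000; L_1 = √(Δx²+Δy²) = 4.4721
cable 2: Δx=-1.0000, Δy=4.0000; L_2 = √(Δx²+Δy²) = 4.1231
cable 3: Δx=-6.0000, Δy=4.0000; L_3 = √(Δx²+Δy²) = 7.2111
cable 4: Δx=-6.0000, Δy=1.0000; L_4 = √(Δx²+Δy²) = 6.0828

(4.4721, 4.1231, 7.2111, 6.0828)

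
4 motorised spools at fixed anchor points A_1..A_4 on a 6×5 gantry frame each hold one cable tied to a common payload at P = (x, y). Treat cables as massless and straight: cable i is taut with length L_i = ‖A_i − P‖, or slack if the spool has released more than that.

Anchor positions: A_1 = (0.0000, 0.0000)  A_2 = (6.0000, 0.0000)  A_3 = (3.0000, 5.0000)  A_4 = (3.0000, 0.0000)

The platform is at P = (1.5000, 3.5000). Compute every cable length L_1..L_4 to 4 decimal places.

(3.8079, 5.7009, 2.1213, 3.8079)

cable 1: Δx=-1.5000, Δy=-3.5000; L_1 = √(Δx²+Δy²) = 3.8079
cable 2: Δx=4.5000, Δy=-3.5000; L_2 = √(Δx²+Δy²) = 5.7009
cable 3: Δx=1.5000, Δy=1.5000; L_3 = √(Δx²+Δy²) = 2.1213
cable 4: Δx=1.5000, Δy=-3.5000; L_4 = √(Δx²+Δy²) = 3.8079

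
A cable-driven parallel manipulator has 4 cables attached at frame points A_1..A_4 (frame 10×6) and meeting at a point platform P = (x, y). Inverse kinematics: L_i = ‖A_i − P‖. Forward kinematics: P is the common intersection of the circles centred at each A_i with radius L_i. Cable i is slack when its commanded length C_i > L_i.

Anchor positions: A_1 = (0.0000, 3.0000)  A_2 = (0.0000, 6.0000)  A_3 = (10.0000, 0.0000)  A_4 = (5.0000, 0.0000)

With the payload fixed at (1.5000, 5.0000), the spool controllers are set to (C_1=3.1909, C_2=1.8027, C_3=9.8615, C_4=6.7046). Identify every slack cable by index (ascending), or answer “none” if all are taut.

cable 1: √((-1.5000)²+(-2.0000)²)=2.5000, C_1=3.1909: slack
cable 2: √((-1.5000)²+(1.0000)²)=1.8028, C_2=1.8027: taut
cable 3: √((8.5000)²+(-5.0000)²)=9.8615, C_3=9.8615: taut
cable 4: √((3.5000)²+(-5.0000)²)=6.1033, C_4=6.7046: slack

1, 4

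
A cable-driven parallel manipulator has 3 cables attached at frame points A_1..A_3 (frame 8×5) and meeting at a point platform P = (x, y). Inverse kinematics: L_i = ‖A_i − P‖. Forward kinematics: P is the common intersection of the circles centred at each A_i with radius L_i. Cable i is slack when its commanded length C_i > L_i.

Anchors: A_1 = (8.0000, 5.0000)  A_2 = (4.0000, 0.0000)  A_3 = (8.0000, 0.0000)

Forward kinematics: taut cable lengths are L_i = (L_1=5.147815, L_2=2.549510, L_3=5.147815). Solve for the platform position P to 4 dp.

(3.5000, 2.5000)

circle eqns → linear via eq_j − eq_1; set q_j = A_j·A_j − L_j²
q_1 = 64.0000+25.0000−26.5000 = 62.5000
8.0000·x + 10.0000·y = q_1−q_2 = 53.0000
0.0000·x + 10.0000·y = q_1−q_3 = 25.0000
solve first two rows → x=3.5000, y=2.5000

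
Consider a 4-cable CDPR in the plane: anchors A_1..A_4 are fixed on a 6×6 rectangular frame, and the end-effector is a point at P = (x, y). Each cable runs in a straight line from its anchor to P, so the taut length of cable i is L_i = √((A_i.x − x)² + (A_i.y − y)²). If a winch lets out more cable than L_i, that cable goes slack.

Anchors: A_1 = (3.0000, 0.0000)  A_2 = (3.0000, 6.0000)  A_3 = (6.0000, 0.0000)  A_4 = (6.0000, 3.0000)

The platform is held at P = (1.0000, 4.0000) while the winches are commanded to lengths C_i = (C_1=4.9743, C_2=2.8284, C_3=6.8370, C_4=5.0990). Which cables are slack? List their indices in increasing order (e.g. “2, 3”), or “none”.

cable 1: √((2.0000)²+(-4.0000)²)=4.4721, C_1=4.9743: slack
cable 2: √((2.0000)²+(2.0000)²)=2.8284, C_2=2.8284: taut
cable 3: √((5.0000)²+(-4.0000)²)=6.4031, C_3=6.8370: slack
cable 4: √((5.0000)²+(-1.0000)²)=5.0990, C_4=5.0990: taut

1, 3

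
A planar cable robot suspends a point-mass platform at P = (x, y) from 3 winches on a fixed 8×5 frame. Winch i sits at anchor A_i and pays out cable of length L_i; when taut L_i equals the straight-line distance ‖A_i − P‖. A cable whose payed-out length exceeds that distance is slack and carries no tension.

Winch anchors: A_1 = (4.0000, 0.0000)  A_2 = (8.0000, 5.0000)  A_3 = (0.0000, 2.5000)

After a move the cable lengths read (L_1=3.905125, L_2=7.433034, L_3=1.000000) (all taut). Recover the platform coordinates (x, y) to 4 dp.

expand ‖A_i−P‖²=L_i² and subtract eq 1 (k_i ≔ ‖A_i‖²−L_i²)
k_1 = 16.0000+0.0000−15.2500 = 0.7500
eq1−eq2 → [-8.0000  -10.0000]·P = -33.0000
eq1−eq3 → [8.0000  -5.0000]·P = -4.5000
2×2 solve → P = (1.0000, 2.5000)

(1.0000, 2.5000)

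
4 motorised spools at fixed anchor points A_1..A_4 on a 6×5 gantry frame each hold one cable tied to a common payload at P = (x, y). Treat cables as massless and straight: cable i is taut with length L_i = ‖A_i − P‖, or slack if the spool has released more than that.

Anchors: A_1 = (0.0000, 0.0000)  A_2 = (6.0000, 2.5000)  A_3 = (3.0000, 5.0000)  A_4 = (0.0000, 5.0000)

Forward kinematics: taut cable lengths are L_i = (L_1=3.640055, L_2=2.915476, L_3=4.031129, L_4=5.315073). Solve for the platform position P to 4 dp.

expand ‖A_i−P‖²=L_i² and subtract eq 1 (c_i ≔ ‖A_i‖²−L_i²)
c_1 = 0.0000+0.0000−13.2500 = -13.2500
eq1−eq2 → [-12.0000  -5.0000]·P = -47.0000
eq1−eq3 → [-6.0000  -10.0000]·P = -31.0000
eq1−eq4 → [0.0000  -10.0000]·P = -10.0000
2×2 solve → P = (3.5000, 1.0000)
check cable 4: ‖A_4−P‖² = 28.2500 ≈ L_4² = 28.2500 ✓

(3.5000, 1.0000)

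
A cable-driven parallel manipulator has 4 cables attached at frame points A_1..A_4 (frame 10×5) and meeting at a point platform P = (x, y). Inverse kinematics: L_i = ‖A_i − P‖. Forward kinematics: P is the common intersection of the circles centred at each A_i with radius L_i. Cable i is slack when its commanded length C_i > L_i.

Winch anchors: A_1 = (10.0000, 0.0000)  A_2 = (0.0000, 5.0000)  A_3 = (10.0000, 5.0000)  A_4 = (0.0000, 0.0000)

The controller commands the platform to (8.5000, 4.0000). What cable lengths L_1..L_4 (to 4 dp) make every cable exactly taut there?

(4.2720, 8.5586, 1.8028, 9.3941)

L_1: Δ = A_1−P = (1.5000, -4.0000) → ‖Δ‖ = √18.2500 = 4.2720
L_2: Δ = A_2−P = (-8.5000, 1.0000) → ‖Δ‖ = √73.2500 = 8.5586
L_3: Δ = A_3−P = (1.5000, 1.0000) → ‖Δ‖ = √3.2500 = 1.8028
L_4: Δ = A_4−P = (-8.5000, -4.0000) → ‖Δ‖ = √88.2500 = 9.3941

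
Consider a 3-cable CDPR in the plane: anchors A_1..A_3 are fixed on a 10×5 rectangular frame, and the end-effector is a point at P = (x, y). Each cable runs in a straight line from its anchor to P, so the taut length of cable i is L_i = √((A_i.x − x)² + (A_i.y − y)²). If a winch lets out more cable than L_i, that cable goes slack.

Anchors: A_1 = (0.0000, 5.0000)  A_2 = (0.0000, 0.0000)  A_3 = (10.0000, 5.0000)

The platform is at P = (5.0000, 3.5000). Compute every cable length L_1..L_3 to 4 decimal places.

L_1 = √((0.0000−5.0000)² + (5.0000−3.5000)²) = 5.2202
L_2 = √((0.0000−5.0000)² + (0.0000−3.5000)²) = 6.1033
L_3 = √((10.0000−5.0000)² + (5.0000−3.5000)²) = 5.2202

(5.2202, 6.1033, 5.2202)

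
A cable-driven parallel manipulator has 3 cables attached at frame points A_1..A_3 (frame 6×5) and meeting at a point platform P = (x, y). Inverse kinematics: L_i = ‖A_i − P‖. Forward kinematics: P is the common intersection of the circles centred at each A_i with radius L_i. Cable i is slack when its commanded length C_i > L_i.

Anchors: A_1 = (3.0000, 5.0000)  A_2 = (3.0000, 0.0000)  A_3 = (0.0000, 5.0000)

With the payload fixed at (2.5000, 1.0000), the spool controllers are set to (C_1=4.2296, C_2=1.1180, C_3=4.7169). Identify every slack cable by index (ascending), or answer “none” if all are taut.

1

cable 1: L_1 = ‖A_1−P‖ = 4.0311;  C_1 = 4.2296 → slack
cable 2: L_2 = ‖A_2−P‖ = 1.1180;  C_2 = 1.1180 → taut
cable 3: L_3 = ‖A_3−P‖ = 4.7170;  C_3 = 4.7169 → taut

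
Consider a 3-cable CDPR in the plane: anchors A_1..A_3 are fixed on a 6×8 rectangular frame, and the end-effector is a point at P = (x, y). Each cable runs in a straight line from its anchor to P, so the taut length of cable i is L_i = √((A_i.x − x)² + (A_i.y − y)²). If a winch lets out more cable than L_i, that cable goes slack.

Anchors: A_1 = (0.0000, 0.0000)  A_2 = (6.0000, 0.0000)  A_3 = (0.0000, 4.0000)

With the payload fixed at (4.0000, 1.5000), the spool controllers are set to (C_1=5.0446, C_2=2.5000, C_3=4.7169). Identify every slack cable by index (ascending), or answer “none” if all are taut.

1

i=1: geometric 4.2720 vs commanded 5.0446 ⇒ slack
i=2: geometric 2.5000 vs commanded 2.5000 ⇒ taut
i=3: geometric 4.7170 vs commanded 4.7169 ⇒ taut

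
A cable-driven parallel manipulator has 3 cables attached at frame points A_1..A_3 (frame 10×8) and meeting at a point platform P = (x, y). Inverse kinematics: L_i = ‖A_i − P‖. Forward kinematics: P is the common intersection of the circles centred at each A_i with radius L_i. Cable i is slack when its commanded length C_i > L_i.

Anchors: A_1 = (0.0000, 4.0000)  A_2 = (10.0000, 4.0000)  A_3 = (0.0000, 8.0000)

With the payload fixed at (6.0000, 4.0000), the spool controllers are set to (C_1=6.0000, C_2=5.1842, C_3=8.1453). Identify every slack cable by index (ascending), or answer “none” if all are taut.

2, 3

cable 1: √((-6.0000)²+(0.0000)²)=6.0000, C_1=6.0000: taut
cable 2: √((4.0000)²+(0.0000)²)=4.0000, C_2=5.1842: slack
cable 3: √((-6.0000)²+(4.0000)²)=7.2111, C_3=8.1453: slack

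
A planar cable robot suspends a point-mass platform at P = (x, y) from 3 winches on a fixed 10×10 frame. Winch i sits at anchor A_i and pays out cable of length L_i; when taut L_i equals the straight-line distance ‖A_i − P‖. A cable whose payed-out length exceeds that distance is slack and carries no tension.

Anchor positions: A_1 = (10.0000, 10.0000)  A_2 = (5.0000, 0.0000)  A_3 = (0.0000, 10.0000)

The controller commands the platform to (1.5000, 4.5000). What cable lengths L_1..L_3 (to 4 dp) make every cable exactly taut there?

cable 1: Δx=8.5000, Δy=5.5000; L_1 = √(Δx²+Δy²) = 10.1242
cable 2: Δx=3.5000, Δy=-4.5000; L_2 = √(Δx²+Δy²) = 5.7009
cable 3: Δx=-1.5000, Δy=5.5000; L_3 = √(Δx²+Δy²) = 5.7009

(10.1242, 5.7009, 5.7009)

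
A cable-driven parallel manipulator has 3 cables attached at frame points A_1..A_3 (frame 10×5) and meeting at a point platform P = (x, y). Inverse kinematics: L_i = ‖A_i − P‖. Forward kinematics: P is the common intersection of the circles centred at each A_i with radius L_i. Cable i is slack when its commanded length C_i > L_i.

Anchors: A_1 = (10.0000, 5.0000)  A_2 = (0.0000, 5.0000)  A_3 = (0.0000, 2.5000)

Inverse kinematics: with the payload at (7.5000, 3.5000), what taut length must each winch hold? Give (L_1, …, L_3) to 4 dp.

(2.9155, 7.6485, 7.5664)

cable 1: Δx=2.5000, Δy=1.5000; L_1 = √(Δx²+Δy²) = 2.9155
cable 2: Δx=-7.5000, Δy=1.5000; L_2 = √(Δx²+Δy²) = 7.6485
cable 3: Δx=-7.5000, Δy=-1.0000; L_3 = √(Δx²+Δy²) = 7.5664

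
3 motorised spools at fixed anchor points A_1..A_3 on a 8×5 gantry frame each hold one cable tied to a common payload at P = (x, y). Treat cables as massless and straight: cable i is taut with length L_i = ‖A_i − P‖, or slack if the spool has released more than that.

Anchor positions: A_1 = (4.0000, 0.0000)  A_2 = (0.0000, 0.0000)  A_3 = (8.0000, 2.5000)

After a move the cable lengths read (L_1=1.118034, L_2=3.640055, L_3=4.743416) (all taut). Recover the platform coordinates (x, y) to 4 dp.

each cable: (A_i−P)·(A_i−P) = L_i²; let c_i = ‖A_i‖²−L_i²
c_1 = 16.0000+0.0000−1.2500 = 14.7500
row 1: 8.0000x + 0.0000y = 28.0000  (c_2=-13.2500)
row 2: -8.0000x − 5.0000y = -33.0000  (c_3=47.7500)
Cramer on rows 1–2 → x = 3.5000, y = 1.0000

(3.5000, 1.0000)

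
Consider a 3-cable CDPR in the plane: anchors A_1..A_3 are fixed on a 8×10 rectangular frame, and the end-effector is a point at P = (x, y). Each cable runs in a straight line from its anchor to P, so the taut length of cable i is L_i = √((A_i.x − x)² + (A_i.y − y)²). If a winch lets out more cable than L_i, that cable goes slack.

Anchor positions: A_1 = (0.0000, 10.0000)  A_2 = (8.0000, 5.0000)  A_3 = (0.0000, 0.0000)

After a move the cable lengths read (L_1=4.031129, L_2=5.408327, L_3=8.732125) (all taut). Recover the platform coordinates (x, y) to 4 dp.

circle eqns → linear via eq_j − eq_1; set c_j = A_j·A_j − L_j²
c_1 = 0.0000+100.0000−16.2500 = 83.7500
-16.0000·x + 10.0000·y = c_1−c_2 = 24.0000
0.0000·x + 20.0000·y = c_1−c_3 = 160.0000
solve first two rows → x=3.5000, y=8.0000

(3.5000, 8.0000)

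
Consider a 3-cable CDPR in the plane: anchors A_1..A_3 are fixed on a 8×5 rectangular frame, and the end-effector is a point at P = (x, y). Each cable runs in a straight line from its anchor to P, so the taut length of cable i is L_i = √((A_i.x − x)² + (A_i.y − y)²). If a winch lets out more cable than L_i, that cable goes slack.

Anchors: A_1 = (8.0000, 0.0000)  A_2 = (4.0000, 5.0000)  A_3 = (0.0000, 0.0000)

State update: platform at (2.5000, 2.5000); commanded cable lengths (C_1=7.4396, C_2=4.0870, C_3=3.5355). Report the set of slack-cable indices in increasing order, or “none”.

1, 2

cable 1: L_1 = ‖A_1−P‖ = 6.0415;  C_1 = 7.4396 → slack
cable 2: L_2 = ‖A_2−P‖ = 2.9155;  C_2 = 4.0870 → slack
cable 3: L_3 = ‖A_3−P‖ = 3.5355;  C_3 = 3.5355 → taut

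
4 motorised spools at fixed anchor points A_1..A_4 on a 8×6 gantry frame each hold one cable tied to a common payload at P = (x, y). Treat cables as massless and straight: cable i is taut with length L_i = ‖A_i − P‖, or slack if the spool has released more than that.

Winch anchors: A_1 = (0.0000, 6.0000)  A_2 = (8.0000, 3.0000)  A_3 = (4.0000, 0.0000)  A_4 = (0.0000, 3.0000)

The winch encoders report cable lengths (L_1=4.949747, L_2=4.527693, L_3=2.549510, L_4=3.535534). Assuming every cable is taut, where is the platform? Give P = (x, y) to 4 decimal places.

(3.5000, 2.5000)

circle eqns → linear via eq_j − eq_1; set c_j = A_j·A_j − L_j²
c_1 = 0.0000+36.0000−24.5000 = 11.5000
-16.0000·x + 6.0000·y = c_1−c_2 = -41.0000
-8.0000·x + 12.0000·y = c_1−c_3 = 2.0000
0.0000·x + 6.0000·y = c_1−c_4 = 15.0000
solve first two rows → x=3.5000, y=2.5000
check cable 4: ‖A_4−P‖² = 12.5000 ≈ L_4² = 12.5000 ✓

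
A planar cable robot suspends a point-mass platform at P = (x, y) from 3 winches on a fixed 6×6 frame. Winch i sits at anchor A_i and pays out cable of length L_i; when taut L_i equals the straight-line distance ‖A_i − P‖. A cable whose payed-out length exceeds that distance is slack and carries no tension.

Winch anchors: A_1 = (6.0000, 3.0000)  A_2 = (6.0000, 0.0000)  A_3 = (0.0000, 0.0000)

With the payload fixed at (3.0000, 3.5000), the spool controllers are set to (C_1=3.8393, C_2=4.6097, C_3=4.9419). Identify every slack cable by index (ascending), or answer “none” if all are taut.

cable 1: √((3.0000)²+(-0.5000)²)=3.0414, C_1=3.8393: slack
cable 2: √((3.0000)²+(-3.5000)²)=4.6098, C_2=4.6097: taut
cable 3: √((-3.0000)²+(-3.5000)²)=4.6098, C_3=4.9419: slack

1, 3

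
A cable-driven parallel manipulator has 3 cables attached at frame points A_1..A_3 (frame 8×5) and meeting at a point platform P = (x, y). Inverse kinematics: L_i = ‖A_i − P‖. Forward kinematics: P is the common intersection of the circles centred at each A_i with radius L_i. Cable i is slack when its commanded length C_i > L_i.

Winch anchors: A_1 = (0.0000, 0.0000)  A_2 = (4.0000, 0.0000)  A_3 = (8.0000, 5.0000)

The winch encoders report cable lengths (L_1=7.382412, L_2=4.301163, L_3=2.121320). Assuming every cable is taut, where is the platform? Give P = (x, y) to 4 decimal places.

(6.5000, 3.5000)

expand ‖A_i−P‖²=L_i² and subtract eq 1 (q_i ≔ ‖A_i‖²−L_i²)
q_1 = 0.0000+0.0000−54.5000 = -54.5000
eq1−eq2 → [-8.0000  0.0000]·P = -52.0000
eq1−eq3 → [-16.0000  -10.0000]·P = -139.0000
2×2 solve → P = (6.5000, 3.5000)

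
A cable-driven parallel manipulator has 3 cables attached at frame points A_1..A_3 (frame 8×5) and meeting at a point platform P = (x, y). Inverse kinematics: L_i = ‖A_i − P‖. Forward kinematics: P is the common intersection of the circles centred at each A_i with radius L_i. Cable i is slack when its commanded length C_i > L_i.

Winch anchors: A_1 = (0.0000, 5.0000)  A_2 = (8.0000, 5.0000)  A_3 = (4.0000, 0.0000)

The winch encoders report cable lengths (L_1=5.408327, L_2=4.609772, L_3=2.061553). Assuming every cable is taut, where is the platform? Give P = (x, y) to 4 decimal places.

circle eqns → linear via eq_j − eq_1; set c_j = A_j·A_j − L_j²
c_1 = 0.0000+25.0000−29.2500 = -4.2500
-16.0000·x + 0.0000·y = c_1−c_2 = -72.0000
-8.0000·x + 10.0000·y = c_1−c_3 = -16.0000
solve first two rows → x=4.5000, y=2.0000

(4.5000, 2.0000)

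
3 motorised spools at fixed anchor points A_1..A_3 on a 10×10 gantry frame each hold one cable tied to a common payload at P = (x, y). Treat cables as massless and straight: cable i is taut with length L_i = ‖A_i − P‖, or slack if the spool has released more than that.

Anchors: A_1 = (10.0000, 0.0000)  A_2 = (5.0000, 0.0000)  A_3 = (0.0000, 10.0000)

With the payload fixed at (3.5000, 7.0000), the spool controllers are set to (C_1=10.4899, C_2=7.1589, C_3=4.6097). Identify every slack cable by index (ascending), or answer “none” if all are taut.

1

i=1: geometric 9.5525 vs commanded 10.4899 ⇒ slack
i=2: geometric 7.1589 vs commanded 7.1589 ⇒ taut
i=3: geometric 4.6098 vs commanded 4.6097 ⇒ taut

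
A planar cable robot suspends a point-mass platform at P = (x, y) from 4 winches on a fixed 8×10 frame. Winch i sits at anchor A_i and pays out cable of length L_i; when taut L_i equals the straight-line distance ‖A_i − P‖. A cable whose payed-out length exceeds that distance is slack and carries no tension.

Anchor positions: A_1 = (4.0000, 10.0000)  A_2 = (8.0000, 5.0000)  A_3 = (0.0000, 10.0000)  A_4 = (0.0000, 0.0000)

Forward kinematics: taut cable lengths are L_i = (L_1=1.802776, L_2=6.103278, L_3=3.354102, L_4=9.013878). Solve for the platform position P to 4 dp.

(3.0000, 8.5000)

each cable: (A_i−P)·(A_i−P) = L_i²; let k_i = ‖A_i‖²−L_i²
k_1 = 16.0000+100.0000−3.2500 = 112.7500
row 1: -8.0000x + 10.0000y = 61.0000  (k_2=51.7500)
row 2: 8.0000x + 0.0000y = 24.0000  (k_3=88.7500)
row 3: 8.0000x + 20.0000y = 194.0000  (k_4=-81.2500)
Cramer on rows 1–2 → x = 3.0000, y = 8.5000
check cable 4: ‖A_4−P‖² = 81.2500 ≈ L_4² = 81.2500 ✓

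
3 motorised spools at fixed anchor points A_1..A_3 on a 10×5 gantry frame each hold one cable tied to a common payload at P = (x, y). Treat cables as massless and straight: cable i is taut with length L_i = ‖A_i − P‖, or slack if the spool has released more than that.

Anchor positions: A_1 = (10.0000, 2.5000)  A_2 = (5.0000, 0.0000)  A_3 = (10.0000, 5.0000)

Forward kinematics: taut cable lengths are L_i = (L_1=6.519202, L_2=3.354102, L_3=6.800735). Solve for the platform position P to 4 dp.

circle eqns → linear via eq_j − eq_1; set k_j = A_j·A_j − L_j²
k_1 = 100.0000+6.2500−42.5000 = 63.7500
10.0000·x + 5.0000·y = k_1−k_2 = 50.0000
0.0000·x − 5.0000·y = k_1−k_3 = -15.0000
solve first two rows → x=3.5000, y=3.0000

(3.5000, 3.0000)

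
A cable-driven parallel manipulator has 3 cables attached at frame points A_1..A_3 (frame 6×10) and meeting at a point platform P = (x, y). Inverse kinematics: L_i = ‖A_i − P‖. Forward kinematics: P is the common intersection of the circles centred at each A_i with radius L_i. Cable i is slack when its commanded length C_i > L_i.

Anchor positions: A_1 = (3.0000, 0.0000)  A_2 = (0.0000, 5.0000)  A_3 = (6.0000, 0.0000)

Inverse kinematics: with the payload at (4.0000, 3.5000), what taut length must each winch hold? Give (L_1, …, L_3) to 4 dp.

(3.6401, 4.2720, 4.0311)

L_1: Δ = A_1−P = (-1.0000, -3.5000) → ‖Δ‖ = √13.2500 = 3.6401
L_2: Δ = A_2−P = (-4.0000, 1.5000) → ‖Δ‖ = √18.2500 = 4.2720
L_3: Δ = A_3−P = (2.0000, -3.5000) → ‖Δ‖ = √16.2500 = 4.0311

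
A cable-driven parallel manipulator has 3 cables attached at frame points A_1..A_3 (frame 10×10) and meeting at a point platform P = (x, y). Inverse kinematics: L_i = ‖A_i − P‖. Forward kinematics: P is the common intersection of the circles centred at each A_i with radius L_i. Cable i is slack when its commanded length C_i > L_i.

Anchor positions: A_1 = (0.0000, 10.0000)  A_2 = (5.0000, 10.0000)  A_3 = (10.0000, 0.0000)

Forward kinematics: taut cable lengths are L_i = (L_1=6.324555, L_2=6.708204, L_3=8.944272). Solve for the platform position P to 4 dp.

(2.0000, 4.0000)

circle eqns → linear via eq_j − eq_1; set c_j = A_j·A_j − L_j²
c_1 = 0.0000+100.0000−40.0000 = 60.0000
-10.0000·x + 0.0000·y = c_1−c_2 = -20.0000
-20.0000·x + 20.0000·y = c_1−c_3 = 40.0000
solve first two rows → x=2.0000, y=4.0000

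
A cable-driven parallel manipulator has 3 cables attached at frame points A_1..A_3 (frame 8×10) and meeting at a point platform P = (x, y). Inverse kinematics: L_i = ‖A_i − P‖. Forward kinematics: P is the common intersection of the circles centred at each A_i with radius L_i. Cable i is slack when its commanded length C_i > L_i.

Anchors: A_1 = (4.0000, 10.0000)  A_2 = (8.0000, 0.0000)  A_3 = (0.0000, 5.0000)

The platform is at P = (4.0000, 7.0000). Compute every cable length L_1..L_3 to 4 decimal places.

L_1 = √((4.0000−4.0000)² + (10.0000−7.0000)²) = 3.0000
L_2 = √((8.0000−4.0000)² + (0.0000−7.0000)²) = 8.0623
L_3 = √((0.0000−4.0000)² + (5.0000−7.0000)²) = 4.4721

(3.0000, 8.0623, 4.4721)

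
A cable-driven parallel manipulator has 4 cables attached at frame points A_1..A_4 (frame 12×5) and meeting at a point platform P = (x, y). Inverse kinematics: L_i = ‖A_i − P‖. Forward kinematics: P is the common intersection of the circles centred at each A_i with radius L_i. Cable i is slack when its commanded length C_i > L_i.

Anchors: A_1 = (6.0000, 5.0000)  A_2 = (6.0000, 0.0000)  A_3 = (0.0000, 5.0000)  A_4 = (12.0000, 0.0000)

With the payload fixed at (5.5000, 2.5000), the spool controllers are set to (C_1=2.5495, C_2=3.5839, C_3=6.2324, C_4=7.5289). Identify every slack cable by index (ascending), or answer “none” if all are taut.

cable 1: L_1 = ‖A_1−P‖ = 2.5495;  C_1 = 2.5495 → taut
cable 2: L_2 = ‖A_2−P‖ = 2.5495;  C_2 = 3.5839 → slack
cable 3: L_3 = ‖A_3−P‖ = 6.0415;  C_3 = 6.2324 → slack
cable 4: L_4 = ‖A_4−P‖ = 6.9642;  C_4 = 7.5289 → slack

2, 3, 4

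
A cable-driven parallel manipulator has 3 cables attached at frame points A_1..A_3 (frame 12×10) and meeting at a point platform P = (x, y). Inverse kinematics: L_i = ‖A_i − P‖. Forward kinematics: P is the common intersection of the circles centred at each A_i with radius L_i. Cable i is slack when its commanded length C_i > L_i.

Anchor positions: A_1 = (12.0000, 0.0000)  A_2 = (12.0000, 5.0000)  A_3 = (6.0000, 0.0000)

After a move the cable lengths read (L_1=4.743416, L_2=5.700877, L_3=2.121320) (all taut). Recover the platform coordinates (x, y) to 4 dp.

expand ‖A_i−P‖²=L_i² and subtract eq 1 (c_i ≔ ‖A_i‖²−L_i²)
c_1 = 144.0000+0.0000−22.5000 = 121.5000
eq1−eq2 → [0.0000  -10.0000]·P = -15.0000
eq1−eq3 → [12.0000  0.0000]·P = 90.0000
2×2 solve → P = (7.5000, 1.5000)

(7.5000, 1.5000)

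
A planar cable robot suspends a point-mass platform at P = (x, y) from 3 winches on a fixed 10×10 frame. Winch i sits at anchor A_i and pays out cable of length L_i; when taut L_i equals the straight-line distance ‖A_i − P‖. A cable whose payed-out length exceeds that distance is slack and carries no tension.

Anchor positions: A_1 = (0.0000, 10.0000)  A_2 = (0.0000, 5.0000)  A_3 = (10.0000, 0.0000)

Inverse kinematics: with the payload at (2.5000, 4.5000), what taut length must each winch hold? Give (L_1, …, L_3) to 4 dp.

L_1: Δ = A_1−P = (-2.5000, 5.5000) → ‖Δ‖ = √36.5000 = 6.0415
L_2: Δ = A_2−P = (-2.5000, 0.5000) → ‖Δ‖ = √6.5000 = 2.5495
L_3: Δ = A_3−P = (7.5000, -4.5000) → ‖Δ‖ = √76.5000 = 8.7464

(6.0415, 2.5495, 8.7464)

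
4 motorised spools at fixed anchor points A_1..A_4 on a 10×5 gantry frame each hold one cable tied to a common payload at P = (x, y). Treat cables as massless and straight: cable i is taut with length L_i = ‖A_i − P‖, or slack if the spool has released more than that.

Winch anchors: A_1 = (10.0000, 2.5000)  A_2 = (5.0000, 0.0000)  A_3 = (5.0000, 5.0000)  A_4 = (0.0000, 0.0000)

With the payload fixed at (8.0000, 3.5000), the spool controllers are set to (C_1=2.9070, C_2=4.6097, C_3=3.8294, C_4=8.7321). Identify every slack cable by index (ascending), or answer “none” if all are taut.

cable 1: L_1 = ‖A_1−P‖ = 2.2361;  C_1 = 2.9070 → slack
cable 2: L_2 = ‖A_2−P‖ = 4.6098;  C_2 = 4.6097 → taut
cable 3: L_3 = ‖A_3−P‖ = 3.3541;  C_3 = 3.8294 → slack
cable 4: L_4 = ‖A_4−P‖ = 8.7321;  C_4 = 8.7321 → taut

1, 3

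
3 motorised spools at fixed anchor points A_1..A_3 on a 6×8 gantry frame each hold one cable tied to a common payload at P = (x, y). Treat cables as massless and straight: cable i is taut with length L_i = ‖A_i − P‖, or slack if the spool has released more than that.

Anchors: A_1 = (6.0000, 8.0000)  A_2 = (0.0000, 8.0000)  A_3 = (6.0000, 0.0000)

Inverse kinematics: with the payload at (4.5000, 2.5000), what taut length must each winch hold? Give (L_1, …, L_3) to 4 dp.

(5.7009, 7.1063, 2.9155)

L_1: Δ = A_1−P = (1.5000, 5.5000) → ‖Δ‖ = √32.5000 = 5.7009
L_2: Δ = A_2−P = (-4.5000, 5.5000) → ‖Δ‖ = √50.5000 = 7.1063
L_3: Δ = A_3−P = (1.5000, -2.5000) → ‖Δ‖ = √8.5000 = 2.9155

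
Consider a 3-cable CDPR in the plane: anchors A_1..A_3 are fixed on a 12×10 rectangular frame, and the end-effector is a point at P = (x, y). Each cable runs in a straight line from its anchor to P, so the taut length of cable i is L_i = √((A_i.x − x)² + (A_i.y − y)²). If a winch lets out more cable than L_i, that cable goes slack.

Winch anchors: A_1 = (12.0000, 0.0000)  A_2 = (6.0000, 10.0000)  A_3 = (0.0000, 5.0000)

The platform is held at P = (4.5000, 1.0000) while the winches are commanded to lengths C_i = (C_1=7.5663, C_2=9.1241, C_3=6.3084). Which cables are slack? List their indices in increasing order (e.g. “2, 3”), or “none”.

i=1: geometric 7.5664 vs commanded 7.5663 ⇒ taut
i=2: geometric 9.1241 vs commanded 9.1241 ⇒ taut
i=3: geometric 6.0208 vs commanded 6.3084 ⇒ slack

3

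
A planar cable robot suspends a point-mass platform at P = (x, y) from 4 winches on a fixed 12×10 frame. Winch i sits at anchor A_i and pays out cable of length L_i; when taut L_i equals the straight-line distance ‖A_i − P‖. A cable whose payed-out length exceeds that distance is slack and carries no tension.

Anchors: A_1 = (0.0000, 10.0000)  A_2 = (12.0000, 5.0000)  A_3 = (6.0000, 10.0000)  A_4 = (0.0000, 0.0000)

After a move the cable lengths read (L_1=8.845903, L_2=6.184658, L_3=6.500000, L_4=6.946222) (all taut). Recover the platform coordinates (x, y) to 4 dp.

each cable: (A_i−P)·(A_i−P) = L_i²; let k_i = ‖A_i‖²−L_i²
k_1 = 0.0000+100.0000−78.2500 = 21.7500
row 1: -24.0000x + 10.0000y = -109.0000  (k_2=130.7500)
row 2: -12.0000x + 0.0000y = -72.0000  (k_3=93.7500)
row 3: 0.0000x + 20.0000y = 70.0000  (k_4=-48.2500)
Cramer on rows 1–2 → x = 6.0000, y = 3.5000
check cable 4: ‖A_4−P‖² = 48.2500 ≈ L_4² = 48.2500 ✓

(6.0000, 3.5000)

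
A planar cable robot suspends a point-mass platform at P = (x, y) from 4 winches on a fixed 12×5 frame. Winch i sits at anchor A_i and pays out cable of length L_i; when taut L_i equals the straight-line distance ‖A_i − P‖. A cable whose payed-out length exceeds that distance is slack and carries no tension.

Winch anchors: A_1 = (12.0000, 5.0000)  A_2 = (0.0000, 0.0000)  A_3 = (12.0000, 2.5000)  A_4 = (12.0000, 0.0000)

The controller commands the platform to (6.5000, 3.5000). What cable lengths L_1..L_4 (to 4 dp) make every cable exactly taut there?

L_1 = √((12.0000−6.5000)² + (5.0000−3.5000)²) = 5.7009
L_2 = √((0.0000−6.5000)² + (0.0000−3.5000)²) = 7.3824
L_3 = √((12.0000−6.5000)² + (2.5000−3.5000)²) = 5.5902
L_4 = √((12.0000−6.5000)² + (0.0000−3.5000)²) = 6.5192

(5.7009, 7.3824, 5.5902, 6.5192)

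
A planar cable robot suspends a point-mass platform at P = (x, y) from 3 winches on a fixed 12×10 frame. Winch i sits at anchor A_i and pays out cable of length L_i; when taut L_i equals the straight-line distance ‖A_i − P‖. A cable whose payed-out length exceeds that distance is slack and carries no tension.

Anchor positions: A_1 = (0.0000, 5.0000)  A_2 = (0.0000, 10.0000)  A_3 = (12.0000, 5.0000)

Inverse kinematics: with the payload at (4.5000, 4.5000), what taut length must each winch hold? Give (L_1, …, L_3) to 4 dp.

(4.5277, 7.1063, 7.5166)

L_1 = √((0.0000−4.5000)² + (5.0000−4.5000)²) = 4.5277
L_2 = √((0.0000−4.5000)² + (10.0000−4.5000)²) = 7.1063
L_3 = √((12.0000−4.5000)² + (5.0000−4.5000)²) = 7.5166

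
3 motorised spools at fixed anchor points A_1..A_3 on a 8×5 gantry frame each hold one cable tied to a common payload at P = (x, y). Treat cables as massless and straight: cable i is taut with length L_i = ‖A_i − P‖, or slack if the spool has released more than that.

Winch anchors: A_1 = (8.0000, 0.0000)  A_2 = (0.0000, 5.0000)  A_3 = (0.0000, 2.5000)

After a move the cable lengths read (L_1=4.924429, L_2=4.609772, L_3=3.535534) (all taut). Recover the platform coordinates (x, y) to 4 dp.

(3.5000, 2.0000)

circle eqns → linear via eq_j − eq_1; set c_j = A_j·A_j − L_j²
c_1 = 64.0000+0.0000−24.2500 = 39.7500
16.0000·x − 10.0000·y = c_1−c_2 = 36.0000
16.0000·x − 5.0000·y = c_1−c_3 = 46.0000
solve first two rows → x=3.5000, y=2.0000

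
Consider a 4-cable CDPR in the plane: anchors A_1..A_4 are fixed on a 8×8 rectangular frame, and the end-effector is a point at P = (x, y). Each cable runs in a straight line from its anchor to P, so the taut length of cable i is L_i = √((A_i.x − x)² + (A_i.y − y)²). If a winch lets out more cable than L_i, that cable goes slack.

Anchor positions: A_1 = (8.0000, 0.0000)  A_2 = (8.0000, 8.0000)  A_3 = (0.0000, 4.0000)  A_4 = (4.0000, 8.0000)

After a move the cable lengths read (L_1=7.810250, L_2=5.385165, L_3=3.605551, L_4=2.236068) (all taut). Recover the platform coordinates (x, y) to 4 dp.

(3.0000, 6.0000)

circle eqns → linear via eq_j − eq_1; set k_j = A_j·A_j − L_j²
k_1 = 64.0000+0.0000−61.0000 = 3.0000
0.0000·x − 16.0000·y = k_1−k_2 = -96.0000
16.0000·x − 8.0000·y = k_1−k_3 = 0.0000
8.0000·x − 16.0000·y = k_1−k_4 = -72.0000
solve first two rows → x=3.0000, y=6.0000
check cable 4: ‖A_4−P‖² = 5.0000 ≈ L_4² = 5.0000 ✓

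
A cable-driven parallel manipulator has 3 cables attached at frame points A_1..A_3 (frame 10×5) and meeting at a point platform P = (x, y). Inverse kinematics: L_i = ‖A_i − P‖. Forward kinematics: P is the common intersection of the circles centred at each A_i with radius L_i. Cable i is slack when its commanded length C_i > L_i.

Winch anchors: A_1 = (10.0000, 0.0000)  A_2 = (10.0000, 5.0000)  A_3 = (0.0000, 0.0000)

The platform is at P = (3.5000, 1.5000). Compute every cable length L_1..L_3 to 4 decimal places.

(6.6708, 7.3824, 3.8079)

L_1 = √((10.0000−3.5000)² + (0.0000−1.5000)²) = 6.6708
L_2 = √((10.0000−3.5000)² + (5.0000−1.5000)²) = 7.3824
L_3 = √((0.0000−3.5000)² + (0.0000−1.5000)²) = 3.8079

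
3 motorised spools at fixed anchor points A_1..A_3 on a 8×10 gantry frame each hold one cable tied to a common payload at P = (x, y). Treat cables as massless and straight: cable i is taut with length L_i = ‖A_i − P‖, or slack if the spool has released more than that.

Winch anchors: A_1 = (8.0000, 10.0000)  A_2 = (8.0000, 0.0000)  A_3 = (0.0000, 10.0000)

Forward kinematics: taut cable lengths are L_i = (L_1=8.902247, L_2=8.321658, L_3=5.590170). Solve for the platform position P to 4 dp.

(1.0000, 4.5000)

circle eqns → linear via eq_j − eq_1; set q_j = A_j·A_j − L_j²
q_1 = 64.0000+100.0000−79.2500 = 84.7500
0.0000·x + 20.0000·y = q_1−q_2 = 90.0000
16.0000·x + 0.0000·y = q_1−q_3 = 16.0000
solve first two rows → x=1.0000, y=4.5000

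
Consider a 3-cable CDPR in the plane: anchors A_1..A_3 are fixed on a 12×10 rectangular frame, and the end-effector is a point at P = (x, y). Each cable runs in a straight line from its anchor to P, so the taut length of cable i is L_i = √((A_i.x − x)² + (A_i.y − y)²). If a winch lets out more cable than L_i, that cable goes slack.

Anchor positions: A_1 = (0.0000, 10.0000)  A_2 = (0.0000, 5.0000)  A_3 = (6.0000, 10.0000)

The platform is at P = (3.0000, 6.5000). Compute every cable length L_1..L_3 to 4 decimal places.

L_1 = √((0.0000−3.0000)² + (10.0000−6.5000)²) = 4.6098
L_2 = √((0.0000−3.0000)² + (5.0000−6.5000)²) = 3.3541
L_3 = √((6.0000−3.0000)² + (10.0000−6.5000)²) = 4.6098

(4.6098, 3.3541, 4.6098)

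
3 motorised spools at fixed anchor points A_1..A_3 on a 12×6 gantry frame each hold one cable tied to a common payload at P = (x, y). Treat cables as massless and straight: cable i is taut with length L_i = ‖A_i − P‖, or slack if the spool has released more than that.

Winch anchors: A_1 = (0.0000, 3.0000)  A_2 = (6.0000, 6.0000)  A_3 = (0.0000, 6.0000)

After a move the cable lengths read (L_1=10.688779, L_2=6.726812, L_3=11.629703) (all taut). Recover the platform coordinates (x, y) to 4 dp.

(10.5000, 1.0000)

expand ‖A_i−P‖²=L_i² and subtract eq 1 (k_i ≔ ‖A_i‖²−L_i²)
k_1 = 0.0000+9.0000−114.2500 = -105.2500
eq1−eq2 → [-12.0000  -6.0000]·P = -132.0000
eq1−eq3 → [0.0000  -6.0000]·P = -6.0000
2×2 solve → P = (10.5000, 1.0000)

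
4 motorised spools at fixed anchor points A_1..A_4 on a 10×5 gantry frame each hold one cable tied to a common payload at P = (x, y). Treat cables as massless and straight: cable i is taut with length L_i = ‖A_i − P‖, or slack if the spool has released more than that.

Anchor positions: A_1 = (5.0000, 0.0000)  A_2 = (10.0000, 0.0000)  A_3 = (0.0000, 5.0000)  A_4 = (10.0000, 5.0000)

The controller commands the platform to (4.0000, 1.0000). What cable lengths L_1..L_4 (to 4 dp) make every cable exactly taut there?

(1.4142, 6.0828, 5.6569, 7.2111)

L_1: Δ = A_1−P = (1.0000, -1.0000) → ‖Δ‖ = √2.0000 = 1.4142
L_2: Δ = A_2−P = (6.0000, -1.0000) → ‖Δ‖ = √37.0000 = 6.0828
L_3: Δ = A_3−P = (-4.0000, 4.0000) → ‖Δ‖ = √32.0000 = 5.6569
L_4: Δ = A_4−P = (6.0000, 4.0000) → ‖Δ‖ = √52.0000 = 7.2111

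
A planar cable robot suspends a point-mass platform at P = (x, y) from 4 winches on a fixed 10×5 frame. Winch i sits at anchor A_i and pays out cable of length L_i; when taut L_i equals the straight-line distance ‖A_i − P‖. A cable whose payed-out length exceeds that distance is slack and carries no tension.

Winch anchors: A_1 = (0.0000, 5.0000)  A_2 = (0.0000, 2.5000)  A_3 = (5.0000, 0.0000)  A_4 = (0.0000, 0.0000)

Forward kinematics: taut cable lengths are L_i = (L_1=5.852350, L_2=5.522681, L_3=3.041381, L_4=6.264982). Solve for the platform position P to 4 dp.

each cable: (A_i−P)·(A_i−P) = L_i²; let k_i = ‖A_i‖²−L_i²
k_1 = 0.0000+25.0000−34.2500 = -9.2500
row 1: 0.0000x + 5.0000y = 15.0000  (k_2=-24.2500)
row 2: -10.0000x + 10.0000y = -25.0000  (k_3=15.7500)
row 3: 0.0000x + 10.0000y = 30.0000  (k_4=-39.2500)
Cramer on rows 1–2 → x = 5.5000, y = 3.0000
check cable 4: ‖A_4−P‖² = 39.2500 ≈ L_4² = 39.2500 ✓

(5.5000, 3.0000)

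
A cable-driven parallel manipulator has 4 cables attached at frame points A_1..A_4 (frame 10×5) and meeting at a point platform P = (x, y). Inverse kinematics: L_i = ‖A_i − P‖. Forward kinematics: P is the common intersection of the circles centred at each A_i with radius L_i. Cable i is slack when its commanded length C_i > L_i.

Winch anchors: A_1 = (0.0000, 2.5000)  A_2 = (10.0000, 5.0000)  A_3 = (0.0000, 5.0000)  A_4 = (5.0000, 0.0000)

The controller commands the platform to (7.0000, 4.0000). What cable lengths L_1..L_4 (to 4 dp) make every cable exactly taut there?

L_1: Δ = A_1−P = (-7.0000, -1.5000) → ‖Δ‖ = √51.2500 = 7.1589
L_2: Δ = A_2−P = (3.0000, 1.0000) → ‖Δ‖ = √10.0000 = 3.1623
L_3: Δ = A_3−P = (-7.0000, 1.0000) → ‖Δ‖ = √50.0000 = 7.0711
L_4: Δ = A_4−P = (-2.0000, -4.0000) → ‖Δ‖ = √20.0000 = 4.4721

(7.1589, 3.1623, 7.0711, 4.4721)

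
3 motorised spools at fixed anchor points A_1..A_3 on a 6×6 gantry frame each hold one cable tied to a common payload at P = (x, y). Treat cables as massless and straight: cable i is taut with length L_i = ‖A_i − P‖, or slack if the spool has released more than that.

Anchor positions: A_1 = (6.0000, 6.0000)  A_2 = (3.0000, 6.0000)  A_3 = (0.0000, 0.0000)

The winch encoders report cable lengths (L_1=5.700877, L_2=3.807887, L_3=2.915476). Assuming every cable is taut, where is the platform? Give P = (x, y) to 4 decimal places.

circle eqns → linear via eq_j − eq_1; set q_j = A_j·A_j − L_j²
q_1 = 36.0000+36.0000−32.5000 = 39.5000
6.0000·x + 0.0000·y = q_1−q_2 = 9.0000
12.0000·x + 12.0000·y = q_1−q_3 = 48.0000
solve first two rows → x=1.5000, y=2.5000

(1.5000, 2.5000)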